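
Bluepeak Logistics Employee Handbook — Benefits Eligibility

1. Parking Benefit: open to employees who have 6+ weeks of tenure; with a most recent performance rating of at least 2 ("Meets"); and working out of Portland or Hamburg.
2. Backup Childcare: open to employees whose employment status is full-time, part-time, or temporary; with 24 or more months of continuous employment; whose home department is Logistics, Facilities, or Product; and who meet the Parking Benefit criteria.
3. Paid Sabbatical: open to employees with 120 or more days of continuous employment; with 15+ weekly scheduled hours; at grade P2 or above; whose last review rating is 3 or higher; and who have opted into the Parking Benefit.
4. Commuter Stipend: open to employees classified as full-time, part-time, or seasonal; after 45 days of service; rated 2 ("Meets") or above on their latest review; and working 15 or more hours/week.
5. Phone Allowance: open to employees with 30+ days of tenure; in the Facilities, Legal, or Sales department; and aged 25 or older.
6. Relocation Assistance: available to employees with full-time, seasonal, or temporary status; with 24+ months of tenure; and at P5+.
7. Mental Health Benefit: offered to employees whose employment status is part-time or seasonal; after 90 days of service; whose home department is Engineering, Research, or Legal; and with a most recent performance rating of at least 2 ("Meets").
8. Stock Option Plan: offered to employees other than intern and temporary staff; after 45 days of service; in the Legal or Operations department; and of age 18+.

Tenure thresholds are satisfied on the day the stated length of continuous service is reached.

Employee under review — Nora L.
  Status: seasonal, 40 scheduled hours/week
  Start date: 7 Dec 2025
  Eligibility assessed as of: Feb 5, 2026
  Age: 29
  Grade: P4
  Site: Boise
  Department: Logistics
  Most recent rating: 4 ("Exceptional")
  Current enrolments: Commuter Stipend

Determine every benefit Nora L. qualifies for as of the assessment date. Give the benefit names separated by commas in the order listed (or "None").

Service from 7 Dec 2025 to Feb 5, 2026: 60 days.
Parking Benefit — service 60 days ≥ 6 weeks (≈42 days) ✓; rating 4 ≥ 2 ✓; site Boise ✗ (not Portland or Hamburg) → not eligible.
Backup Childcare — status seasonal ✗ (requires full-time, part-time, or temporary) → not eligible.
Paid Sabbatical — service 60 days < 120 days ✗ → not eligible.
Commuter Stipend — status seasonal ✓; service 60 days ≥ 45 days ✓; rating 4 ≥ 2 ✓; 40 hrs/wk ≥ 15 ✓ → eligible.
Phone Allowance — service 60 days ≥ 30 days ✓; dept Logistics ✗ → not eligible.
Relocation Assistance — status seasonal ✓; service 60 days < 24 months (≈720 days) ✗ → not eligible.
Mental Health Benefit — status seasonal ✓; service 60 days < 90 days ✗ → not eligible.
Stock Option Plan — status seasonal ✓ (not excluded); service 60 days ≥ 45 days ✓; dept Logistics ✗ → not eligible.

Commuter Stipend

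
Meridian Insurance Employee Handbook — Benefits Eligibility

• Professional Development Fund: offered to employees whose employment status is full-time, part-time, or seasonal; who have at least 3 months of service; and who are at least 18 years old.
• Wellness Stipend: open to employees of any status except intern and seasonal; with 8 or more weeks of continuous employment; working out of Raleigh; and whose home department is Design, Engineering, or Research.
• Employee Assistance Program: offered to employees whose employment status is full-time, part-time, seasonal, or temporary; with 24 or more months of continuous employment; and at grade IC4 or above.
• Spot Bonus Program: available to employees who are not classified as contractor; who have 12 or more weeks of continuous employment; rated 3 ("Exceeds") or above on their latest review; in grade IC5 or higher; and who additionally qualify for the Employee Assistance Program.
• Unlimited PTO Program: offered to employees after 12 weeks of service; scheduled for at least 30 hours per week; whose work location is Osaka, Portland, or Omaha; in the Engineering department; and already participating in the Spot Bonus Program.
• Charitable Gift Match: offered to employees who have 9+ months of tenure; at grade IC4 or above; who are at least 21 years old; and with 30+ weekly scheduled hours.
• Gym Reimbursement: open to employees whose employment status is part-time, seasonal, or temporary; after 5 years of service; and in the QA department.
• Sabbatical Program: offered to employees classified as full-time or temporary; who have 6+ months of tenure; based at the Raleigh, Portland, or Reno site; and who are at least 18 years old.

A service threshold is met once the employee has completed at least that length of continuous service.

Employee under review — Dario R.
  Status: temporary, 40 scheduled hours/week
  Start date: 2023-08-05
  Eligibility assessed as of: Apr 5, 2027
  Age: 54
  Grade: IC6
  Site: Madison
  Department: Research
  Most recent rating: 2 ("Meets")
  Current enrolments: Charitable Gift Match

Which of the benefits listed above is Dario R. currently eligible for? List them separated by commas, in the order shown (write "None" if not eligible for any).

Employee Assistance Program, Charitable Gift Match

Service from 2023-08-05 to Apr 5, 2027: 1339 days.
Professional Development Fund — status temporary ✗ (requires full-time, part-time, or seasonal) → not eligible.
Wellness Stipend — status temporary ✓ (not excluded); service 1339 days ≥ 8 weeks (≈56 days) ✓; site Madison ✗ (not Raleigh) → not eligible.
Employee Assistance Program — status temporary ✓; service 1339 days ≥ 24 months (≈720 days) ✓; grade IC6 ≥ IC4 ✓ → eligible.
Spot Bonus Program — status temporary ✓ (not excluded); service 1339 days ≥ 12 weeks (≈84 days) ✓; rating 2 < 3 ✗ → not eligible.
Unlimited PTO Program — service 1339 days ≥ 12 weeks (≈84 days) ✓; 40 hrs/wk ≥ 30 ✓; site Madison ✗ (not Osaka, Portland, or Omaha) → not eligible.
Charitable Gift Match — service 1339 days ≥ 9 months (≈270 days) ✓; grade IC6 ≥ IC4 ✓; age 54 ≥ 21 ✓; 40 hrs/wk ≥ 30 ✓ → eligible.
Gym Reimbursement — status temporary ✓; service 1339 days < 5 years (≈1825 days) ✗ → not eligible.
Sabbatical Program — status temporary ✓; service 1339 days ≥ 6 months (≈180 days) ✓; site Madison ✗ (not Raleigh, Portland, or Reno) → not eligible.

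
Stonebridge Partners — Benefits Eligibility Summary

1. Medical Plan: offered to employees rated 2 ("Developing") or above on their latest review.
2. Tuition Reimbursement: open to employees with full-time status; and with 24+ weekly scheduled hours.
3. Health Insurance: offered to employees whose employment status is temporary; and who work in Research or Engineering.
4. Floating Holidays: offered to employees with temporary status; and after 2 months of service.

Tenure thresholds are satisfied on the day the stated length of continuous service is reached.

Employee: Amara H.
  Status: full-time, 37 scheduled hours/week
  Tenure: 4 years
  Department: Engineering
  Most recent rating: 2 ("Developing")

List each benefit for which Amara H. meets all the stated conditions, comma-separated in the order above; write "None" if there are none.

Medical Plan — rating 2 ≥ 2 ✓ → eligible.
Tuition Reimbursement — status full-time ✓; 37 hrs/wk ≥ 24 ✓ → eligible.
Health Insurance — status full-time ✗ (requires temporary) → not eligible.
Floating Holidays — status full-time ✗ (requires temporary) → not eligible.

Medical Plan, Tuition Reimbursement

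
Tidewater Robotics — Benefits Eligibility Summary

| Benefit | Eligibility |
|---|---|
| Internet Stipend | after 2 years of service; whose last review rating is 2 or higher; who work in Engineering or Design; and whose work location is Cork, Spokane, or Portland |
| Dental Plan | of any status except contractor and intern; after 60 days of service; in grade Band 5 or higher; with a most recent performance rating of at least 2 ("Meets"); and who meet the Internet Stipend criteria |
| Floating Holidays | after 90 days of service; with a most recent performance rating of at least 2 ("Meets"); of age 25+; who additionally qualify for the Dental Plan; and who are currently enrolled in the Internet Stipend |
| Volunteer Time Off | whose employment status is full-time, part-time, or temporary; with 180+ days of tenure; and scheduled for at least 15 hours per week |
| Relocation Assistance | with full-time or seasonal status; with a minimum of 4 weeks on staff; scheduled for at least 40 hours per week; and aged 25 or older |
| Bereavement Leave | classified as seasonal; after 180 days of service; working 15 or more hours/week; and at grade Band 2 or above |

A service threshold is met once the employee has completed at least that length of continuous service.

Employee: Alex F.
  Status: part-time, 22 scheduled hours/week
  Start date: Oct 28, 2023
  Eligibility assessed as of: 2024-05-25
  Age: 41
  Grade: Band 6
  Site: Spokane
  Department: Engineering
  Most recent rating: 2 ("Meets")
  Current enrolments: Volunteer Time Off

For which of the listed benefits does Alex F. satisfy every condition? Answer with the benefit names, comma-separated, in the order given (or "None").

Volunteer Time Off

Service from Oct 28, 2023 to 2024-05-25: 210 days.
Internet Stipend — service 210 days < 2 years (≈730 days) ✗ → not eligible.
Dental Plan — status part-time ✓ (not excluded); service 210 days ≥ 60 days ✓; grade Band 6 ≥ Band 5 ✓; rating 2 ≥ 2 ✓; not eligible for Internet Stipend ✗ → not eligible.
Floating Holidays — service 210 days ≥ 90 days ✓; rating 2 ≥ 2 ✓; age 41 ≥ 25 ✓; not eligible for Dental Plan ✗ → not eligible.
Volunteer Time Off — status part-time ✓; service 210 days ≥ 180 days ✓; 22 hrs/wk ≥ 15 ✓ → eligible.
Relocation Assistance — status part-time ✗ (requires full-time or seasonal) → not eligible.
Bereavement Leave — status part-time ✗ (requires seasonal) → not eligible.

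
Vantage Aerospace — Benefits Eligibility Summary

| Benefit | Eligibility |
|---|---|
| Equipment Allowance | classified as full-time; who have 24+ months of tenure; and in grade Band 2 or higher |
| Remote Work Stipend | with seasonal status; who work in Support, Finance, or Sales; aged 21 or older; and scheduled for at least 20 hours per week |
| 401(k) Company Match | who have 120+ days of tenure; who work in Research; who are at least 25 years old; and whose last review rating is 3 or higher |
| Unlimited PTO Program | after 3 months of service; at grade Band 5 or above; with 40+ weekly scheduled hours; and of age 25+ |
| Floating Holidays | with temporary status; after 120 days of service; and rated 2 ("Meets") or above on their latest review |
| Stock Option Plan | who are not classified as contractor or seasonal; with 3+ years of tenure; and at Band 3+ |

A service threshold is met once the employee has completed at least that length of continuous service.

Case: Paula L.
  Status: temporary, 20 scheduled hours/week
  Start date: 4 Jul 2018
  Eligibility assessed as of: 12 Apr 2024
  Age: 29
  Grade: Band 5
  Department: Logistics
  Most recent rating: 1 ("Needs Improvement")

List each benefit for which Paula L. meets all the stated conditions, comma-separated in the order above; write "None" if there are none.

Stock Option Plan

Service from 4 Jul 2018 to 12 Apr 2024: 2109 days.
Equipment Allowance — status temporary ✗ (requires full-time) → not eligible.
Remote Work Stipend — status temporary ✗ (requires seasonal) → not eligible.
401(k) Company Match — service 2109 days ≥ 120 days ✓; dept Logistics ✗ → not eligible.
Unlimited PTO Program — service 2109 days ≥ 3 months (≈90 days) ✓; grade Band 5 ≥ Band 5 ✓; 20 hrs/wk < 40 ✗ → not eligible.
Floating Holidays — status temporary ✓; service 2109 days ≥ 120 days ✓; rating 1 < 2 ✗ → not eligible.
Stock Option Plan — status temporary ✓ (not excluded); service 2109 days ≥ 3 years (≈1095 days) ✓; grade Band 5 ≥ Band 3 ✓ → eligible.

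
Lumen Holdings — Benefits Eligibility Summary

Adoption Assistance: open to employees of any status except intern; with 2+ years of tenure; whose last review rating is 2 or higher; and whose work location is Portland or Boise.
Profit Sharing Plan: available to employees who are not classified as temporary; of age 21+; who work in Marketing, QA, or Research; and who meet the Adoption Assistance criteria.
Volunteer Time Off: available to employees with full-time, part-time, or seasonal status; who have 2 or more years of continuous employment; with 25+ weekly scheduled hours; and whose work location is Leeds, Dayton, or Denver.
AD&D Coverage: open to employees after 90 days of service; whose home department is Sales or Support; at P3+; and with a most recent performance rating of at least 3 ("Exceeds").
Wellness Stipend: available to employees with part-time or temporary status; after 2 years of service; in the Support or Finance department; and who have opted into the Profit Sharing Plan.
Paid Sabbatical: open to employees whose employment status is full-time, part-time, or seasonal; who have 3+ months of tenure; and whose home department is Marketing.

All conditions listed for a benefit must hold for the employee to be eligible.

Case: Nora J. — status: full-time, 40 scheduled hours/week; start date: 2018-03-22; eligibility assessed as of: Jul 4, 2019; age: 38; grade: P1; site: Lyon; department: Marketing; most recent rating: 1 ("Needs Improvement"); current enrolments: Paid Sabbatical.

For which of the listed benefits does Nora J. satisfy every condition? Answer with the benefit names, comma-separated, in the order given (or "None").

Paid Sabbatical

Service from 2018-03-22 to Jul 4, 2019: 469 days.
Adoption Assistance — status full-time ✓ (not excluded); service 469 days < 2 years (≈730 days) ✗ → not eligible.
Profit Sharing Plan — status full-time ✓ (not excluded); age 38 ≥ 21 ✓; dept Marketing ✓; not eligible for Adoption Assistance ✗ → not eligible.
Volunteer Time Off — status full-time ✓; service 469 days < 2 years (≈730 days) ✗ → not eligible.
AD&D Coverage — service 469 days ≥ 90 days ✓; dept Marketing ✗ → not eligible.
Wellness Stipend — status full-time ✗ (requires part-time or temporary) → not eligible.
Paid Sabbatical — status full-time ✓; service 469 days ≥ 3 months (≈90 days) ✓; dept Marketing ✓ → eligible.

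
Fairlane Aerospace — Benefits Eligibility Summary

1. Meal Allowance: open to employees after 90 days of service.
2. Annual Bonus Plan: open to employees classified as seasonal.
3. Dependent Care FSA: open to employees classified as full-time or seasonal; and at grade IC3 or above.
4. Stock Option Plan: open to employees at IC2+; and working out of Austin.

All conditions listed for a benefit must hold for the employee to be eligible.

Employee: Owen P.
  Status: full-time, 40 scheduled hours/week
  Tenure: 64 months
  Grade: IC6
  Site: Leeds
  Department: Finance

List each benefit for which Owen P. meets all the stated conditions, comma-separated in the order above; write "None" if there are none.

Meal Allowance — service 64 months ≥ 90 days ✓ → eligible.
Annual Bonus Plan — status full-time ✗ (requires seasonal) → not eligible.
Dependent Care FSA — status full-time ✓; grade IC6 ≥ IC3 ✓ → eligible.
Stock Option Plan — grade IC6 ≥ IC2 ✓; site Leeds ✗ (not Austin) → not eligible.

Meal Allowance, Dependent Care FSA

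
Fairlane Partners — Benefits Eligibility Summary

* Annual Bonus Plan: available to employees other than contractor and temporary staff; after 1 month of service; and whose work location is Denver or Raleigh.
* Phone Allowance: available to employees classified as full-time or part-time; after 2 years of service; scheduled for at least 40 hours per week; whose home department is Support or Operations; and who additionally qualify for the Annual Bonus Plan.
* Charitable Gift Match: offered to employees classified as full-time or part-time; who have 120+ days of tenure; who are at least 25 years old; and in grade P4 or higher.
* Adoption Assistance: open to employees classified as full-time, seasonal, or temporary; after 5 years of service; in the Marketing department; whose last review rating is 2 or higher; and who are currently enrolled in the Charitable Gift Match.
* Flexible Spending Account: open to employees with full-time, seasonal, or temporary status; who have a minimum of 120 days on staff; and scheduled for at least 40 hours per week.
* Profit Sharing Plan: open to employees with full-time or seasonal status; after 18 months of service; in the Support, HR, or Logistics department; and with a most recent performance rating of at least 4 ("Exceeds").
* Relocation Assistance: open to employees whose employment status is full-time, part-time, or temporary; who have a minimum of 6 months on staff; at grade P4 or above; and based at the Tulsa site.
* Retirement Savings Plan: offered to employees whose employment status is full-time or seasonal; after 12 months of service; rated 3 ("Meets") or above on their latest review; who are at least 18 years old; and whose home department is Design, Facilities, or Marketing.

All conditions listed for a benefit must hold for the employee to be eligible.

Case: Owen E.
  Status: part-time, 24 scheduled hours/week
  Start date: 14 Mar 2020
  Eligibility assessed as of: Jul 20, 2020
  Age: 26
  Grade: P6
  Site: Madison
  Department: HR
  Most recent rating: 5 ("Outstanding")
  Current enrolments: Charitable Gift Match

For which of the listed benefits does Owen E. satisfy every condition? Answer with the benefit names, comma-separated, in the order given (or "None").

Service from 14 Mar 2020 to Jul 20, 2020: 128 days.
Annual Bonus Plan — status part-time ✓ (not excluded); service 128 days ≥ 1 month (≈30 days) ✓; site Madison ✗ (not Denver or Raleigh) → not eligible.
Phone Allowance — status part-time ✓; service 128 days < 2 years (≈730 days) ✗ → not eligible.
Charitable Gift Match — status part-time ✓; service 128 days ≥ 120 days ✓; age 26 ≥ 25 ✓; grade P6 ≥ P4 ✓ → eligible.
Adoption Assistance — status part-time ✗ (requires full-time, seasonal, or temporary) → not eligible.
Flexible Spending Account — status part-time ✗ (requires full-time, seasonal, or temporary) → not eligible.
Profit Sharing Plan — status part-time ✗ (requires full-time or seasonal) → not eligible.
Relocation Assistance — status part-time ✓; service 128 days < 6 months (≈180 days) ✗ → not eligible.
Retirement Savings Plan — status part-time ✗ (requires full-time or seasonal) → not eligible.

Charitable Gift Match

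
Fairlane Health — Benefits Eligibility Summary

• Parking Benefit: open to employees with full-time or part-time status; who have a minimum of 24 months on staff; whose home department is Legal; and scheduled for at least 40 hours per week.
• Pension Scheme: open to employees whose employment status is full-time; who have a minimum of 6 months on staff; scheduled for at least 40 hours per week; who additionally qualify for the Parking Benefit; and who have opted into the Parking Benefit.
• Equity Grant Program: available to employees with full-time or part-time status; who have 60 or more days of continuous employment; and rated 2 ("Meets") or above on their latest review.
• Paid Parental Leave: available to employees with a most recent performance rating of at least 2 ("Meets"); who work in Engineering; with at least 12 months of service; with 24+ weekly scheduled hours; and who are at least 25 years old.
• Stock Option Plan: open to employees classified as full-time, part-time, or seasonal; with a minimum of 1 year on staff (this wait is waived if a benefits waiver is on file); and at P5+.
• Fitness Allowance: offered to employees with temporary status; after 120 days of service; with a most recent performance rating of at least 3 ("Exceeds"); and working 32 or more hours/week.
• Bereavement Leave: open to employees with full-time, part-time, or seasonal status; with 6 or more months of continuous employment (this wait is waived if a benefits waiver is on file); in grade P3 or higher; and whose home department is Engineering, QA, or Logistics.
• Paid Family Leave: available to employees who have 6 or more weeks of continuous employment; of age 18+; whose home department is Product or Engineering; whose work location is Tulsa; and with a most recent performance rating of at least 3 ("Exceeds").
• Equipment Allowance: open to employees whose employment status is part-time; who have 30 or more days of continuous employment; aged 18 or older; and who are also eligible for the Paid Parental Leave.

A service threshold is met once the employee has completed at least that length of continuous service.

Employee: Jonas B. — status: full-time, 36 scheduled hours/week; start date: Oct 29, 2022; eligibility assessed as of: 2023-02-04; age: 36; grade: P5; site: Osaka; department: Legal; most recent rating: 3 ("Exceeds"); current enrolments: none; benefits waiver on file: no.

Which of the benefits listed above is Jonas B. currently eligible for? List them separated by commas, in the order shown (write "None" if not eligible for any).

Service from Oct 29, 2022 to 2023-02-04: 98 days.
Parking Benefit — status full-time ✓; service 98 days < 24 months (≈720 days) ✗ → not eligible.
Pension Scheme — status full-time ✓; service 98 days < 6 months (≈180 days) ✗ → not eligible.
Equity Grant Program — status full-time ✓; service 98 days ≥ 60 days ✓; rating 3 ≥ 2 ✓ → eligible.
Paid Parental Leave — rating 3 ≥ 2 ✓; dept Legal ✗ → not eligible.
Stock Option Plan — status full-time ✓; no waiver, service 98 days < 1 year (≈365 days) ✗ → not eligible.
Fitness Allowance — status full-time ✗ (requires temporary) → not eligible.
Bereavement Leave — status full-time ✓; no waiver, service 98 days < 6 months (≈180 days) ✗ → not eligible.
Paid Family Leave — service 98 days ≥ 6 weeks (≈42 days) ✓; age 36 ≥ 18 ✓; dept Legal ✗ → not eligible.
Equipment Allowance — status full-time ✗ (requires part-time) → not eligible.

Equity Grant Program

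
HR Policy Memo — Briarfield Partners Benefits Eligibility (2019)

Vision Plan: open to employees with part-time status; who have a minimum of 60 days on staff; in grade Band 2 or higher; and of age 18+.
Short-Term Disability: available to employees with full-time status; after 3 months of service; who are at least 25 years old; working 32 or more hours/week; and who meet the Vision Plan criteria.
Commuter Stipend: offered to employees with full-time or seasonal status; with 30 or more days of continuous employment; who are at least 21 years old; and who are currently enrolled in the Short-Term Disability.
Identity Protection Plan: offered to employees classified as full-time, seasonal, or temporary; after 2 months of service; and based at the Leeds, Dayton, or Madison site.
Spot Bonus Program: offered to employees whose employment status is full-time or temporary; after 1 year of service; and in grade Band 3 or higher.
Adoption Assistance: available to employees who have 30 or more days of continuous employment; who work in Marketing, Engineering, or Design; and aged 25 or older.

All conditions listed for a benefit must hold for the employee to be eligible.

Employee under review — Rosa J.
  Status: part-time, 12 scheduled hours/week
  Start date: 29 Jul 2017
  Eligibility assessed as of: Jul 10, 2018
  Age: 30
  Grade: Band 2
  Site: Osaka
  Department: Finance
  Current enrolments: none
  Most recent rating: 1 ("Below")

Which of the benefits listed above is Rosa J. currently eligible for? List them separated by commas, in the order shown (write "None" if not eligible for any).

Vision Plan

Service from 29 Jul 2017 to Jul 10, 2018: 346 days.
Vision Plan — status part-time ✓; service 346 days ≥ 60 days ✓; grade Band 2 ≥ Band 2 ✓; age 30 ≥ 18 ✓ → eligible.
Short-Term Disability — status part-time ✗ (requires full-time) → not eligible.
Commuter Stipend — status part-time ✗ (requires full-time or seasonal) → not eligible.
Identity Protection Plan — status part-time ✗ (requires full-time, seasonal, or temporary) → not eligible.
Spot Bonus Program — status part-time ✗ (requires full-time or temporary) → not eligible.
Adoption Assistance — service 346 days ≥ 30 days ✓; dept Finance ✗ → not eligible.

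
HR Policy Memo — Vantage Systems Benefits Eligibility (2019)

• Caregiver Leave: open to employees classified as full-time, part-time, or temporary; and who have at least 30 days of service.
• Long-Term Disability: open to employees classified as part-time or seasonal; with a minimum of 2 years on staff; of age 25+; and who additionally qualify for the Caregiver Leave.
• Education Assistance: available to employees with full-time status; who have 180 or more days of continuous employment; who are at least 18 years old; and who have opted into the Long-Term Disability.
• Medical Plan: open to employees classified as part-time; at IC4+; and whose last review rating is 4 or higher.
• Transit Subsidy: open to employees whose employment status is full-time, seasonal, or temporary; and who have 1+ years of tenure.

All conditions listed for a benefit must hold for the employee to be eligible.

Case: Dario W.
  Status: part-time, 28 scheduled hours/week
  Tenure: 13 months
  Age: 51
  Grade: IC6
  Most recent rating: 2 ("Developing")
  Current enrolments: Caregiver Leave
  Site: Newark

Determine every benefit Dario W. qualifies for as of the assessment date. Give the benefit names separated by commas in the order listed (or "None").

Caregiver Leave

Caregiver Leave — status part-time ✓; service 13 months ≥ 30 days ✓ → eligible.
Long-Term Disability — status part-time ✓; service 13 months < 2 years (≈730 days) ✗ → not eligible.
Education Assistance — status part-time ✗ (requires full-time) → not eligible.
Medical Plan — status part-time ✓; grade IC6 ≥ IC4 ✓; rating 2 < 4 ✗ → not eligible.
Transit Subsidy — status part-time ✗ (requires full-time, seasonal, or temporary) → not eligible.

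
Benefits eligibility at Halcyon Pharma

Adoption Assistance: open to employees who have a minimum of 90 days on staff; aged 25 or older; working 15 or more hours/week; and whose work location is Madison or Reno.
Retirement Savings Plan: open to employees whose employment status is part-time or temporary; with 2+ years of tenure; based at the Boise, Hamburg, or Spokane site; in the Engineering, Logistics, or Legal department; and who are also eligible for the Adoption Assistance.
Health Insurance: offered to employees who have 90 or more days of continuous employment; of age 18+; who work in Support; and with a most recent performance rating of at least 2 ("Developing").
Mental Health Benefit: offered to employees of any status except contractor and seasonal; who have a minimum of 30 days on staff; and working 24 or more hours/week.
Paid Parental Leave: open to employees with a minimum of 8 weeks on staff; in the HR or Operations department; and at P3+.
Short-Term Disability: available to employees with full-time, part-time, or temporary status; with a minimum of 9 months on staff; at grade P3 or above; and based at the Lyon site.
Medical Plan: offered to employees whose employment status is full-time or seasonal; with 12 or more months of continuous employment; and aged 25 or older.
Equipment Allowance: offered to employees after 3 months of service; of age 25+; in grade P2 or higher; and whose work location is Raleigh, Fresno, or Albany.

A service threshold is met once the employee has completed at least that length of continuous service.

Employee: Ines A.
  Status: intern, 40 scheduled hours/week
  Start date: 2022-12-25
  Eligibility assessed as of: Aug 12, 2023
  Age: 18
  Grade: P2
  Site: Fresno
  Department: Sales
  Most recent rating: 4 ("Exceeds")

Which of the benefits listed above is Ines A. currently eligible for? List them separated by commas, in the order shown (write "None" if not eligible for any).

Service from 2022-12-25 to Aug 12, 2023: 230 days.
Adoption Assistance — service 230 days ≥ 90 days ✓; age 18 < 25 ✗ → not eligible.
Retirement Savings Plan — status intern ✗ (requires part-time or temporary) → not eligible.
Health Insurance — service 230 days ≥ 90 days ✓; age 18 ≥ 18 ✓; dept Sales ✗ → not eligible.
Mental Health Benefit — status intern ✓ (not excluded); service 230 days ≥ 30 days ✓; 40 hrs/wk ≥ 24 ✓ → eligible.
Paid Parental Leave — service 230 days ≥ 8 weeks (≈56 days) ✓; dept Sales ✗ → not eligible.
Short-Term Disability — status intern ✗ (requires full-time, part-time, or temporary) → not eligible.
Medical Plan — status intern ✗ (requires full-time or seasonal) → not eligible.
Equipment Allowance — service 230 days ≥ 3 months (≈90 days) ✓; age 18 < 25 ✗ → not eligible.

Mental Health Benefit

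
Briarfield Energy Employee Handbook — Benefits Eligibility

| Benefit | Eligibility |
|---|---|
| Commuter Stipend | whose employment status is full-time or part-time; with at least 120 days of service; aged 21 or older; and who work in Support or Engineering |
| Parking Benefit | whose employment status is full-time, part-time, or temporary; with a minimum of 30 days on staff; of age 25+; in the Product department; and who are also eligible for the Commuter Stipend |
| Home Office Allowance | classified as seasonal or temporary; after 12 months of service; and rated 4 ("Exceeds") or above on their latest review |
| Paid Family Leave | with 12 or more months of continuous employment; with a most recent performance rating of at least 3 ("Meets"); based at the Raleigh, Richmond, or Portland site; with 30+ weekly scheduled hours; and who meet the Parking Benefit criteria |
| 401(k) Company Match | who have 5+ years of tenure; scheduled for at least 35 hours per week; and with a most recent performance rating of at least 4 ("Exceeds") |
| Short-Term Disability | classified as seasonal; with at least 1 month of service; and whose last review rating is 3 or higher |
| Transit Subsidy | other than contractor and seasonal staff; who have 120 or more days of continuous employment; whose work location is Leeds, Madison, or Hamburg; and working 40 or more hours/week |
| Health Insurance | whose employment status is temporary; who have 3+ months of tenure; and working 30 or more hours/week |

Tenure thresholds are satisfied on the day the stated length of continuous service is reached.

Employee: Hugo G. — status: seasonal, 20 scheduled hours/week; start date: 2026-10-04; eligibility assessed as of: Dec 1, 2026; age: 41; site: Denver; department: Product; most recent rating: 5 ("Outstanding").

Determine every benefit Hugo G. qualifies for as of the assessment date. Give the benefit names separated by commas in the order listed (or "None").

Service from 2026-10-04 to Dec 1, 2026: 58 days.
Commuter Stipend — status seasonal ✗ (requires full-time or part-time) → not eligible.
Parking Benefit — status seasonal ✗ (requires full-time, part-time, or temporary) → not eligible.
Home Office Allowance — status seasonal ✓; service 58 days < 12 months (≈360 days) ✗ → not eligible.
Paid Family Leave — service 58 days < 12 months (≈360 days) ✗ → not eligible.
401(k) Company Match — service 58 days < 5 years (≈1825 days) ✗ → not eligible.
Short-Term Disability — status seasonal ✓; service 58 days ≥ 1 month (≈30 days) ✓; rating 5 ≥ 3 ✓ → eligible.
Transit Subsidy — status seasonal ✗ (excluded) → not eligible.
Health Insurance — status seasonal ✗ (requires temporary) → not eligible.

Short-Term Disability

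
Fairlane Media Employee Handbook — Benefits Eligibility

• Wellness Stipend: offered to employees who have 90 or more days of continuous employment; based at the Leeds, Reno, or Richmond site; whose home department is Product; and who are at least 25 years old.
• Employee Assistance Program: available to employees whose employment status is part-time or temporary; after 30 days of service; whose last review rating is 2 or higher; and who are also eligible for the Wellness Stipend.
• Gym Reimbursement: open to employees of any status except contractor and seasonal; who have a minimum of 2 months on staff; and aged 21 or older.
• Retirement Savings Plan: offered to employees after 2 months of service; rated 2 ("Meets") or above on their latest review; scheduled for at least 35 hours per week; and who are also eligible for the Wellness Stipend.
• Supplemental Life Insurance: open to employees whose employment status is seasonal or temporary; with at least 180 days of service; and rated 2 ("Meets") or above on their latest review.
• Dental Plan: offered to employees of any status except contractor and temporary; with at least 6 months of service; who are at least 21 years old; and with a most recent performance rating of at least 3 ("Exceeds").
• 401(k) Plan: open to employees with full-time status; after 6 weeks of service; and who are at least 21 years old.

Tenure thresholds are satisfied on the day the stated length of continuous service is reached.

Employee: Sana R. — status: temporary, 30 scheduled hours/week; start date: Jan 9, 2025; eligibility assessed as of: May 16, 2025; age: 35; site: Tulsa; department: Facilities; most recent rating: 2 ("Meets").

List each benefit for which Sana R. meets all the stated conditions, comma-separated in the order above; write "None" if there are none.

Service from Jan 9, 2025 to May 16, 2025: 127 days.
Wellness Stipend — service 127 days ≥ 90 days ✓; site Tulsa ✗ (not Leeds, Reno, or Richmond) → not eligible.
Employee Assistance Program — status temporary ✓; service 127 days ≥ 30 days ✓; rating 2 ≥ 2 ✓; not eligible for Wellness Stipend ✗ → not eligible.
Gym Reimbursement — status temporary ✓ (not excluded); service 127 days ≥ 2 months (≈60 days) ✓; age 35 ≥ 21 ✓ → eligible.
Retirement Savings Plan — service 127 days ≥ 2 months (≈60 days) ✓; rating 2 ≥ 2 ✓; 30 hrs/wk < 35 ✗ → not eligible.
Supplemental Life Insurance — status temporary ✓; service 127 days < 180 days ✗ → not eligible.
Dental Plan — status temporary ✗ (excluded) → not eligible.
401(k) Plan — status temporary ✗ (requires full-time) → not eligible.

Gym Reimbursement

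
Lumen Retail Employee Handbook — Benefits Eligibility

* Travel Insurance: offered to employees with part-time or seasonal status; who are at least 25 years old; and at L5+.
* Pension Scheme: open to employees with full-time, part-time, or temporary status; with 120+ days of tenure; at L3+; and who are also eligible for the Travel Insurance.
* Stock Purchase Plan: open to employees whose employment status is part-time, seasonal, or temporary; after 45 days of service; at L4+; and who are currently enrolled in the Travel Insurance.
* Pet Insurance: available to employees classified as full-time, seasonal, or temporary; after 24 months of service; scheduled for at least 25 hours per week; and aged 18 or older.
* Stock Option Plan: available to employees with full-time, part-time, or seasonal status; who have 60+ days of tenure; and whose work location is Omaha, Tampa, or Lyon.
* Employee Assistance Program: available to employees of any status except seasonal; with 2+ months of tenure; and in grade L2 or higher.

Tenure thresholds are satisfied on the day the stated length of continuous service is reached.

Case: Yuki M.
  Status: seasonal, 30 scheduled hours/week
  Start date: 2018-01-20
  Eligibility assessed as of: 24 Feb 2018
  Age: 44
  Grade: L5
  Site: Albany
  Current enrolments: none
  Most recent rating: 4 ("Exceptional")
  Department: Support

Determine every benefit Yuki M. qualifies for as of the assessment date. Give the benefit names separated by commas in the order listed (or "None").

Travel Insurance

Service from 2018-01-20 to 24 Feb 2018: 35 days.
Travel Insurance — status seasonal ✓; age 44 ≥ 25 ✓; grade L5 ≥ L5 ✓ → eligible.
Pension Scheme — status seasonal ✗ (requires full-time, part-time, or temporary) → not eligible.
Stock Purchase Plan — status seasonal ✓; service 35 days < 45 days ✗ → not eligible.
Pet Insurance — status seasonal ✓; service 35 days < 24 months (≈720 days) ✗ → not eligible.
Stock Option Plan — status seasonal ✓; service 35 days < 60 days ✗ → not eligible.
Employee Assistance Program — status seasonal ✗ (excluded) → not eligible.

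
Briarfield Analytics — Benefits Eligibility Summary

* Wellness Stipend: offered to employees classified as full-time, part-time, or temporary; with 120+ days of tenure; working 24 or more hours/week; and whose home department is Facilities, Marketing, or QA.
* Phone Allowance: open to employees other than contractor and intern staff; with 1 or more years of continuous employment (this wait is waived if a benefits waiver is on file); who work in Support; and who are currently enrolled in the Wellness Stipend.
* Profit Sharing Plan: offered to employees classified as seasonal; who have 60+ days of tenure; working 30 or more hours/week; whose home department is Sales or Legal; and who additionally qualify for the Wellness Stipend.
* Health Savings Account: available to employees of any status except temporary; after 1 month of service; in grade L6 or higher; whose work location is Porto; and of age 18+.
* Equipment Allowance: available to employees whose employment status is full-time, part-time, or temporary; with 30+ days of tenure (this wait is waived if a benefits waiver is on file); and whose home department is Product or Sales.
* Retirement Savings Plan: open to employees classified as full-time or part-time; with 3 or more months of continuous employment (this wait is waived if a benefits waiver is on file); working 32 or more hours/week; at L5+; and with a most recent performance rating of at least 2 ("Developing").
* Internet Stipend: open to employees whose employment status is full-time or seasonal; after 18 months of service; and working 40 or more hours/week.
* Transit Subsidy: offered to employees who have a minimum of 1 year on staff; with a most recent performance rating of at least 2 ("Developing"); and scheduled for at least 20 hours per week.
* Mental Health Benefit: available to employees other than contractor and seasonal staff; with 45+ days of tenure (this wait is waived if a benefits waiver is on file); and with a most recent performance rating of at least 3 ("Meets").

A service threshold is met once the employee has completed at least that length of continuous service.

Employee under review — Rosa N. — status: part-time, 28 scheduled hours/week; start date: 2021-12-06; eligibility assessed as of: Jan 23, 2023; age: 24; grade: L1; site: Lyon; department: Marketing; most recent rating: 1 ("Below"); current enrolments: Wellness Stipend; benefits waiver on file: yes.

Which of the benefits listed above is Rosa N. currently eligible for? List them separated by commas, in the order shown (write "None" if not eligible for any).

Wellness Stipend

Service from 2021-12-06 to Jan 23, 2023: 413 days.
Wellness Stipend — status part-time ✓; service 413 days ≥ 120 days ✓; 28 hrs/wk ≥ 24 ✓; dept Marketing ✓ → eligible.
Phone Allowance — status part-time ✓ (not excluded); benefits waiver on file ✓; dept Marketing ✗ → not eligible.
Profit Sharing Plan — status part-time ✗ (requires seasonal) → not eligible.
Health Savings Account — status part-time ✓ (not excluded); service 413 days ≥ 1 month (≈30 days) ✓; grade L1 < L6 ✗ → not eligible.
Equipment Allowance — status part-time ✓; benefits waiver on file ✓; dept Marketing ✗ → not eligible.
Retirement Savings Plan — status part-time ✓; benefits waiver on file ✓; 28 hrs/wk < 32 ✗ → not eligible.
Internet Stipend — status part-time ✗ (requires full-time or seasonal) → not eligible.
Transit Subsidy — service 413 days ≥ 1 year (≈365 days) ✓; rating 1 < 2 ✗ → not eligible.
Mental Health Benefit — status part-time ✓ (not excluded); benefits waiver on file ✓; rating 1 < 3 ✗ → not eligible.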